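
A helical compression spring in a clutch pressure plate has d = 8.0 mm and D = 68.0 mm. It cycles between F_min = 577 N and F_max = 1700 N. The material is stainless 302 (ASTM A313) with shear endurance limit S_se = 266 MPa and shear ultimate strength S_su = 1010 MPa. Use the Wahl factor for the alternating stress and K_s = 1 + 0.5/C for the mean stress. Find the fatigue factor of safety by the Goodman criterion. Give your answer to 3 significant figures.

0.806

C = D/d = 68.0/8.0 = 8.5000; K_W = (4C−1)/(4C−4)+0.615/C = 1.1724; K_s = 1+0.5/C = 1.0588
F_a = (F_max−F_min)/2 = 561.5 N; F_m = (F_max+F_min)/2 = 1138.5 N
τ_a = K_W·8F_aD/(πd³) = 1.1724 × 189.9 = 222.63 MPa
τ_m = K_s·8F_mD/(πd³) = 1.0588 × 385.05 = 407.7 MPa
Goodman: 1/n_f = τ_a/S_se + τ_m/S_su = 222.63/266 + 407.7/1010 = 0.83696 + 0.40366 = 1.2406
n_f = 1/1.2406 = 0.806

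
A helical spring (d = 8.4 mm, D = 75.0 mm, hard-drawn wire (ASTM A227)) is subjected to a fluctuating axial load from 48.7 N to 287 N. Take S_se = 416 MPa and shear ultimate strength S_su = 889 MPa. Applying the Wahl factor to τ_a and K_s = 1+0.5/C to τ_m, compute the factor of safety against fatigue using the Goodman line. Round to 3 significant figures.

5.83

C = D/d = 75.0/8.4 = 8.9286; K_W = (4C−1)/(4C−4)+0.615/C = 1.1635; K_s = 1+0.5/C = 1.0560
F_a = (F_max−F_min)/2 = 119.15 N; F_m = (F_max+F_min)/2 = 167.85 N
τ_a = K_W·8F_aD/(πd³) = 1.1635 × 38.393 = 44.67 MPa
τ_m = K_s·8F_mD/(πd³) = 1.0560 × 54.086 = 57.115 MPa
Goodman: 1/n_f = τ_a/S_se + τ_m/S_su = 44.67/416 + 57.115/889 = 0.10738 + 0.06425 = 0.17163
n_f = 1/0.17163 = 5.827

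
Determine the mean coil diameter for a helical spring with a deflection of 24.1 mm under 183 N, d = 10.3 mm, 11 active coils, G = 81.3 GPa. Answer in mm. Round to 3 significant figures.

111 mm

Required rate k = F/δ = 183/24.1 = 7.5934 N/mm
D = (Gd⁴/(8N_a·k))^(1/3) = (81.3×10³·10.3⁴/(8·11·7.5934))^(1/3)
  = (1.36938e+06)^(1/3) = 111.0472 mm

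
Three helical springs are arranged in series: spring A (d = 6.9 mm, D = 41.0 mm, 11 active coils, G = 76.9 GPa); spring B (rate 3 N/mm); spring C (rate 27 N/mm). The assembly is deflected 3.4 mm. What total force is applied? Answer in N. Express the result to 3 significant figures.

8.39 N

k_A = Gd⁴/(8D³N_a) = (76.9×10³)(6.9⁴)/(8·41.0³·11) = 28.74 N/mm
Series: 1/k_eq = 1/28.74 + 1/3 + 1/27 = 0.40516; k_eq = 2.4681 N/mm
F = k_eq·δ = 2.4681·3.4 = 8.3916 N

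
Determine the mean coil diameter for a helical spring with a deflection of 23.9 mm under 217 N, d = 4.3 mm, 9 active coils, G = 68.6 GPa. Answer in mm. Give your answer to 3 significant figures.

Required rate k = F/δ = 217/23.9 = 9.0795 N/mm
D = (Gd⁴/(8N_a·k))^(1/3) = (68.6×10³·4.3⁴/(8·9·9.0795))^(1/3)
  = (35876)^(1/3) = 32.9813 mm

33.0 mm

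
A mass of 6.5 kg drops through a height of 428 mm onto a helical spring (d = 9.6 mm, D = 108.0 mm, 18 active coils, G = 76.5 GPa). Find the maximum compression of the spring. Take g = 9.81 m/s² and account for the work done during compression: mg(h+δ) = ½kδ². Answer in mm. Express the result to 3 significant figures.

k = Gd⁴/(8D³N_a) = (76.5×10³)(9.6⁴)/(8·108.0³·18) = 3.5819 N/mm
W = mg = 6.5 × 9.81 = 63.765 N
½kδ² − Wδ − Wh = 0 → δ = (W + √(W² + 2kWh))/k
δ = (63.765 + √(4066 + 195510))/3.5819 = (63.765 + 446.74)/3.5819 = 142.52 mm

143 mm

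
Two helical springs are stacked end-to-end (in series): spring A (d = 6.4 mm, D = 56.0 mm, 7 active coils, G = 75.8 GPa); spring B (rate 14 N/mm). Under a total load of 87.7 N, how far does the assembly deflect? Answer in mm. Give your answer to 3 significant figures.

13.0 mm

k_A = Gd⁴/(8D³N_a) = (75.8×10³)(6.4⁴)/(8·56.0³·7) = 12.931 N/mm
Series: 1/k_eq = 1/12.931 + 1/14 = 0.14876; k_eq = 6.7222 N/mm
δ = F/k_eq = 87.7/6.7222 = 13.046 mm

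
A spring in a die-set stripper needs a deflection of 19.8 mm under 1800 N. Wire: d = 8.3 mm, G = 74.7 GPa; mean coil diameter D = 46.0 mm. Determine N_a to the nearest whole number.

Required rate k = F/δ = 1800/19.8 = 90.909 N/mm
N_a = Gd⁴/(8D³k) = (74.7×10³ × 8.3⁴)/(8 × 46.0³ × 90.909)
    = 3.54514e+08 / 7.07898e+07 = 5.008 → 5 coils

5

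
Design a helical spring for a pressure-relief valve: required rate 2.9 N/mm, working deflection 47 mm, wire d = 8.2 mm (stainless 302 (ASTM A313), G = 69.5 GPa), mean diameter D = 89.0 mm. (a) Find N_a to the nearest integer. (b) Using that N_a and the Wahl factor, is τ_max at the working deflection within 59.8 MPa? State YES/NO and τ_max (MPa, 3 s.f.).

(a) 19 coils; (b) NO, τ_max = 64.2 MPa

N_a = Gd⁴/(8D³k) = (69.5×10³)(8.2⁴)/(8·89.0³·2.9) = 19.21 → N_a = 19
Actual rate k = Gd⁴/(8D³·19) = 2.9324 N/mm
Working load F = kδ = 2.9324·47 = 137.82 N
C = 89.0/8.2 = 10.8537; K_W = (4C−1)/(4C−4)+0.615/C = 1.1328
τ_max = K_W·8FD/(πd³) = 1.1328·56.652 = 64.174 MPa
τ_max > 59.8 MPa → exceeds allowable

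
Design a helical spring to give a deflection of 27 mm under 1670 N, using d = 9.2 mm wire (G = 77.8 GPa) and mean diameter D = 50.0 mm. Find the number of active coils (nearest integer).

9

Required rate k = F/δ = 1670/27 = 61.852 N/mm
N_a = Gd⁴/(8D³k) = (77.8×10³ × 9.2⁴)/(8 × 50.0³ × 61.852)
    = 5.57354e+08 / 6.18519e+07 = 9.011 → 9 coils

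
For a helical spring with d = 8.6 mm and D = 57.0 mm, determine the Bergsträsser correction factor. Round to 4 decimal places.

C = D/d = 57.0/8.6 = 6.6279
K_B = (4C+2)/(4C−3) = 28.512/23.512 = 1.2127

1.2127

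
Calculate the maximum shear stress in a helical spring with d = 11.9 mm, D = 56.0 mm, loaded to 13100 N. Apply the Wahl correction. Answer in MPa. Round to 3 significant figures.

1480 MPa

Spring index C = D/d = 56.0/11.9 = 4.7059
K_W = (4C−1)/(4C−4) + 0.615/C = 17.824/14.824 + 0.1307 = 1.3331
τ₀ = 8FD/(πd³) = 8·13100·56.0/(π·11.9³) = 5.8688e+06/5294.1 = 1108.6 MPa
τ_max = K·τ₀ = 1.3331 × 1108.6 = 1477.8 MPa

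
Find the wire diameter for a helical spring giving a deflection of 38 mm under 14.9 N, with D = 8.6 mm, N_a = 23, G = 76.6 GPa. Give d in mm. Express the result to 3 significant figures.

Required rate k = F/δ = 14.9/38 = 0.39211 N/mm
d = (8D³N_a·k / G)^(1/4) = (8·8.6³·23·0.39211 / (76.6×10³))^0.25
  = (0.59908)^0.25 = 0.8798 mm

0.880 mm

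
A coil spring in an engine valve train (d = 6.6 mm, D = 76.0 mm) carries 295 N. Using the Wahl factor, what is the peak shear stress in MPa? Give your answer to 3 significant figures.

223 MPa

Spring index C = D/d = 76.0/6.6 = 11.5152
K_W = (4C−1)/(4C−4) + 0.615/C = 45.061/42.061 + 0.0534 = 1.1247
τ₀ = 8FD/(πd³) = 8·295·76.0/(π·6.6³) = 179360/903.2 = 198.58 MPa
τ_max = K·τ₀ = 1.1247 × 198.58 = 223.35 MPa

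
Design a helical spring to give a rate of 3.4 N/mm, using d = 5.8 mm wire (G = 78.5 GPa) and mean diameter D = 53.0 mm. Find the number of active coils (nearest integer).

22

N_a = Gd⁴/(8D³k) = (78.5×10³ × 5.8⁴)/(8 × 53.0³ × 3.4)
    = 8.88345e+07 / 4.04945e+06 = 21.94 → 22 coils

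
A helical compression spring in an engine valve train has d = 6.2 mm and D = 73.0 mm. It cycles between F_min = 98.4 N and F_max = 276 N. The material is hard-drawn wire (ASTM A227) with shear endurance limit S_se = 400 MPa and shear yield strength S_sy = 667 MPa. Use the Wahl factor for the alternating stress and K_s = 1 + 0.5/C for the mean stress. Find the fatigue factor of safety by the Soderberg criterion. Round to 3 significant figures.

2.37

C = D/d = 73.0/6.2 = 11.7742; K_W = (4C−1)/(4C−4)+0.615/C = 1.1218; K_s = 1+0.5/C = 1.0425
F_a = (F_max−F_min)/2 = 88.8 N; F_m = (F_max+F_min)/2 = 187.2 N
τ_a = K_W·8F_aD/(πd³) = 1.1218 × 69.263 = 77.702 MPa
τ_m = K_s·8F_mD/(πd³) = 1.0425 × 146.01 = 152.21 MPa
Soderberg: 1/n_f = τ_a/S_se + τ_m/S_sy = 77.702/400 + 152.21/667 = 0.19426 + 0.22821 = 0.42246
n_f = 1/0.42246 = 2.367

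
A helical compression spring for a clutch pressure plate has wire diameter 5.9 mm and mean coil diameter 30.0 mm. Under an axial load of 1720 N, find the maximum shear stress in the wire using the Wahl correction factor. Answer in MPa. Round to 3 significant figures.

835 MPa

Spring index C = D/d = 30.0/5.9 = 5.0847
K_W = (4C−1)/(4C−4) + 0.615/C = 19.339/16.339 + 0.1210 = 1.3046
τ₀ = 8FD/(πd³) = 8·1720·30.0/(π·5.9³) = 412800/645.22 = 639.78 MPa
τ_max = K·τ₀ = 1.3046 × 639.78 = 834.64 MPa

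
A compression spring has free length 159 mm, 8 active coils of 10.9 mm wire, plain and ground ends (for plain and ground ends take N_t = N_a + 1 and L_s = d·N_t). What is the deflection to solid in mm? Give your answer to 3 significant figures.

N_t = 9; L_s = 10.9·9 = 98.1 mm
δ_solid = L₀ − L_s = 159 − 98.1 = 60.9 mm

60.9 mm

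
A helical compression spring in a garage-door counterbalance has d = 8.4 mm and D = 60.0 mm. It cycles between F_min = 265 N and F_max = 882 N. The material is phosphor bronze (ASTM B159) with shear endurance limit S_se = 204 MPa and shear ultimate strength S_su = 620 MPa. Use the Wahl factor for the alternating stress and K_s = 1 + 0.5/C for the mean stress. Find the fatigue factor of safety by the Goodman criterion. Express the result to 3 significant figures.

C = D/d = 60.0/8.4 = 7.1429; K_W = (4C−1)/(4C−4)+0.615/C = 1.2082; K_s = 1+0.5/C = 1.0700
F_a = (F_max−F_min)/2 = 308.5 N; F_m = (F_max+F_min)/2 = 573.5 N
τ_a = K_W·8F_aD/(πd³) = 1.2082 × 79.526 = 96.083 MPa
τ_m = K_s·8F_mD/(πd³) = 1.0700 × 147.84 = 158.19 MPa
Goodman: 1/n_f = τ_a/S_se + τ_m/S_su = 96.083/204 + 158.19/620 = 0.47099 + 0.25514 = 0.72613
n_f = 1/0.72613 = 1.377

1.38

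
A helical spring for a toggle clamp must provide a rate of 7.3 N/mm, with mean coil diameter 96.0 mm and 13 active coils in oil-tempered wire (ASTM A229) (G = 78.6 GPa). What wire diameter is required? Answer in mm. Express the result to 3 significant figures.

d = (8D³N_a·k / G)^(1/4) = (8·96.0³·13·7.3 / (78.6×10³))^0.25
  = (8545.7)^0.25 = 9.6147 mm

9.61 mm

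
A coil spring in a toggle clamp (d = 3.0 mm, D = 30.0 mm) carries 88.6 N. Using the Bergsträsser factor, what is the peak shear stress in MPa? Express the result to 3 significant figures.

Spring index C = D/d = 30.0/3.0 = 10.0000
K_B = (4C+2)/(4C−3) = 42.000/37.000 = 1.1351
τ₀ = 8FD/(πd³) = 8·88.6·30.0/(π·3.0³) = 21264/84.823 = 250.69 MPa
τ_max = K·τ₀ = 1.1351 × 250.69 = 284.56 MPa

285 MPa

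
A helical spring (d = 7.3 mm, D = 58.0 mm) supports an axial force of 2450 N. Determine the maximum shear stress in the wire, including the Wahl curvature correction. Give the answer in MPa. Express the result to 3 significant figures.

Spring index C = D/d = 58.0/7.3 = 7.9452
K_W = (4C−1)/(4C−4) + 0.615/C = 30.781/27.781 + 0.0774 = 1.1854
τ₀ = 8FD/(πd³) = 8·2450·58.0/(π·7.3³) = 1.1368e+06/1222.1 = 930.18 MPa
τ_max = K·τ₀ = 1.1854 × 930.18 = 1102.6 MPa

1100 MPa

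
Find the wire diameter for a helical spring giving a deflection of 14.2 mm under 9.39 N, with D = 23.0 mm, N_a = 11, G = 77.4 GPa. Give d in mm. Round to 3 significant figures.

1.74 mm

Required rate k = F/δ = 9.39/14.2 = 0.66127 N/mm
d = (8D³N_a·k / G)^(1/4) = (8·23.0³·11·0.66127 / (77.4×10³))^0.25
  = (9.1475)^0.25 = 1.7391 mm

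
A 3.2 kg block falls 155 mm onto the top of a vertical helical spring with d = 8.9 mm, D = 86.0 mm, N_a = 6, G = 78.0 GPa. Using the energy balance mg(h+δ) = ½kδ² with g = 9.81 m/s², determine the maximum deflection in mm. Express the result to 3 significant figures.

k = Gd⁴/(8D³N_a) = (78.0×10³)(8.9⁴)/(8·86.0³·6) = 16.029 N/mm
W = mg = 3.2 × 9.81 = 31.392 N
½kδ² − Wδ − Wh = 0 → δ = (W + √(W² + 2kWh))/k
δ = (31.392 + √(985.46 + 155991))/16.029 = (31.392 + 396.2)/16.029 = 26.676 mm

26.7 mm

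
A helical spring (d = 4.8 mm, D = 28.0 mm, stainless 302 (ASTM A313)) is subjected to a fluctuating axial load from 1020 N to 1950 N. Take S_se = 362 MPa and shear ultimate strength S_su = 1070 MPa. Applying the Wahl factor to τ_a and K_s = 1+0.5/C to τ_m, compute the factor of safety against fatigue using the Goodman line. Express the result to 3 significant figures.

C = D/d = 28.0/4.8 = 5.8333; K_W = (4C−1)/(4C−4)+0.615/C = 1.2606; K_s = 1+0.5/C = 1.0857
F_a = (F_max−F_min)/2 = 465 N; F_m = (F_max+F_min)/2 = 1485 N
τ_a = K_W·8F_aD/(πd³) = 1.2606 × 299.8 = 377.92 MPa
τ_m = K_s·8F_mD/(πd³) = 1.0857 × 957.42 = 1039.5 MPa
Goodman: 1/n_f = τ_a/S_se + τ_m/S_su = 377.92/362 + 1039.5/1070 = 1.04399 + 0.97148 = 2.0155
n_f = 1/2.0155 = 0.4962

0.496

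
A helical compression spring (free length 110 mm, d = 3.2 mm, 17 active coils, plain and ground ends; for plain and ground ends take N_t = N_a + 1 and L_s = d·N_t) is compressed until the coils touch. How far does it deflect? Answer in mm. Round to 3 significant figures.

52.4 mm

N_t = 18; L_s = 3.2·18 = 57.6 mm
δ_solid = L₀ − L_s = 110 − 57.6 = 52.4 mm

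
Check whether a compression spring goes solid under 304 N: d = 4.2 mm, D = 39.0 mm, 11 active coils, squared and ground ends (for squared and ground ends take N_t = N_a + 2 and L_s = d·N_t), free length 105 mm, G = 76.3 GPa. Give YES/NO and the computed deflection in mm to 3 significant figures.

YES, δ = 66.8 mm

k = Gd⁴/(8D³N_a) = (76.3×10³)(4.2⁴)/(8·39.0³·11) = 4.5483 N/mm
N_t = 13; L_s = 4.2·13 = 54.6 mm; δ_solid = L₀ − L_s = 105 − 54.6 = 50.4 mm
δ = F/k = 304/4.5483 = 66.839 mm
δ ≥ δ_solid → spring goes solid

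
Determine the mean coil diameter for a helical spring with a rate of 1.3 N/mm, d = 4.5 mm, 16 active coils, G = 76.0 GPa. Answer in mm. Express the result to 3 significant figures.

57.2 mm

D = (Gd⁴/(8N_a·k))^(1/3) = (76.0×10³·4.5⁴/(8·16·1.3))^(1/3)
  = (187288)^(1/3) = 57.2141 mm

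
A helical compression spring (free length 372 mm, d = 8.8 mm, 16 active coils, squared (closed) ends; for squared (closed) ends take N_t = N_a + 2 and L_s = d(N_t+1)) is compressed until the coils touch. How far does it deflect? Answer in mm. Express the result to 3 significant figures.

205 mm

N_t = 18; L_s = 8.8·19 = 167.2 mm
δ_solid = L₀ − L_s = 372 − 167.2 = 204.8 mm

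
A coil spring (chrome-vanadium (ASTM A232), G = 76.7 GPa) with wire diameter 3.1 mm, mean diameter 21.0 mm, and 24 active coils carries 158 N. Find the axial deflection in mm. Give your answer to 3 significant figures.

39.7 mm

k = Gd⁴/(8D³N_a) = (76.7×10³)(3.1⁴)/(8·21.0³·24) = 3.9837 N/mm
δ = F/k = 158 / 3.9837 = 39.662 mm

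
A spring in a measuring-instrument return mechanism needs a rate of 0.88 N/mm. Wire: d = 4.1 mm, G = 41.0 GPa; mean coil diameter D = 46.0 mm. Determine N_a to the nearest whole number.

N_a = Gd⁴/(8D³k) = (41.0×10³ × 4.1⁴)/(8 × 46.0³ × 0.88)
    = 1.15856e+07 / 685245 = 16.91 → 17 coils

17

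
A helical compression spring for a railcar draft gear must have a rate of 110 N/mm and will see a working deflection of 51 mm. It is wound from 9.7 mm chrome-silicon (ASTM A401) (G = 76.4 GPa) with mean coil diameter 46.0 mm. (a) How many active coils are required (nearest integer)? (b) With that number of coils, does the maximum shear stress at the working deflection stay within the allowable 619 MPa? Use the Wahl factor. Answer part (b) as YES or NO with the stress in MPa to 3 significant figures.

N_a = Gd⁴/(8D³k) = (76.4×10³)(9.7⁴)/(8·46.0³·110) = 7.896 → N_a = 8
Actual rate k = Gd⁴/(8D³·8) = 108.57 N/mm
Working load F = kδ = 108.57·51 = 5537.3 N
C = 46.0/9.7 = 4.7423; K_W = (4C−1)/(4C−4)+0.615/C = 1.3301
τ_max = K_W·8FD/(πd³) = 1.3301·710.69 = 945.29 MPa
τ_max > 619 MPa → exceeds allowable

(a) 8 coils; (b) NO, τ_max = 945 MPa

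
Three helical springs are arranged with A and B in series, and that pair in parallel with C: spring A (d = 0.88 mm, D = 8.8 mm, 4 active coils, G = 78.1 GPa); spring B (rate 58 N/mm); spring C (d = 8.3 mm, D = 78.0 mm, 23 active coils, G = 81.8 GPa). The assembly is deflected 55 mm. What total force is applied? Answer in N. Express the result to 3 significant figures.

358 N

k_A = Gd⁴/(8D³N_a) = (78.1×10³)(0.88⁴)/(8·8.8³·4) = 2.1477 N/mm
k_C = Gd⁴/(8D³N_a) = (81.8×10³)(8.3⁴)/(8·78.0³·23) = 4.4459 N/mm
Springs A,B series: k_AB = 1/(1/2.1477+1/58) = 2.0711 N/mm; parallel with C: k_eq = 2.0711+4.4459 = 6.517 N/mm
F = k_eq·δ = 6.517·55 = 358.44 N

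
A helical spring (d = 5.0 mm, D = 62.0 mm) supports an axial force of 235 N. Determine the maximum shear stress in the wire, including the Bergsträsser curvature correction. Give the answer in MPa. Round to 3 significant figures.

Spring index C = D/d = 62.0/5.0 = 12.4000
K_B = (4C+2)/(4C−3) = 51.600/46.600 = 1.1073
τ₀ = 8FD/(πd³) = 8·235·62.0/(π·5.0³) = 116560/392.7 = 296.82 MPa
τ_max = K·τ₀ = 1.1073 × 296.82 = 328.66 MPa

329 MPa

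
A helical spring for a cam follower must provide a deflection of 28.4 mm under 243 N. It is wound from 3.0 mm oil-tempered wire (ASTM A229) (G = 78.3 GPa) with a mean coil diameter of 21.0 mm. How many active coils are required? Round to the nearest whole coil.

10

Required rate k = F/δ = 243/28.4 = 8.5563 N/mm
N_a = Gd⁴/(8D³k) = (78.3×10³ × 3.0⁴)/(8 × 21.0³ × 8.5563)
    = 6.3423e+06 / 633922 = 10 → 10 coils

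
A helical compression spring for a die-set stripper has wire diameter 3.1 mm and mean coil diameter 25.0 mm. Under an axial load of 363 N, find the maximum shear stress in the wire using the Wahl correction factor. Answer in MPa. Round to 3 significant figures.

917 MPa

Spring index C = D/d = 25.0/3.1 = 8.0645
K_W = (4C−1)/(4C−4) + 0.615/C = 31.258/28.258 + 0.0763 = 1.1824
τ₀ = 8FD/(πd³) = 8·363·25.0/(π·3.1³) = 72600/93.591 = 775.71 MPa
τ_max = K·τ₀ = 1.1824 × 775.71 = 917.22 MPa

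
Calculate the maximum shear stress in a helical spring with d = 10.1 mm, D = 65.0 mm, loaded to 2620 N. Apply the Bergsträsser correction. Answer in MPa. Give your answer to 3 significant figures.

Spring index C = D/d = 65.0/10.1 = 6.4356
K_B = (4C+2)/(4C−3) = 27.743/22.743 = 1.2199
τ₀ = 8FD/(πd³) = 8·2620·65.0/(π·10.1³) = 1.3624e+06/3236.8 = 420.91 MPa
τ_max = K·τ₀ = 1.2199 × 420.91 = 513.45 MPa

513 MPa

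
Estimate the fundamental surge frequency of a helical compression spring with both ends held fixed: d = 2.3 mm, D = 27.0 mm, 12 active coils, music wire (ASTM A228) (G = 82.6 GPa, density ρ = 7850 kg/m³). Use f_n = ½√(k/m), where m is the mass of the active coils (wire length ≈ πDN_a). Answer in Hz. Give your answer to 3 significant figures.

k = Gd⁴/(8D³N_a) = (82.6×10³)(2.3⁴)/(8·27.0³·12) = 1.2233 N/mm = 1223.3 N/m
Wire length L = πDN_a = π·27.0·12 = 1017.9 mm
m = ρ·(πd²/4)·L = 7850 × 4.1548×10⁻⁶ m² × 1.0179 m = 0.033198 kg
f_n = ½√(k/m) = 0.5·√(1223.3/0.033198) = 0.5·√(36848) = 95.98 Hz

96.0 Hz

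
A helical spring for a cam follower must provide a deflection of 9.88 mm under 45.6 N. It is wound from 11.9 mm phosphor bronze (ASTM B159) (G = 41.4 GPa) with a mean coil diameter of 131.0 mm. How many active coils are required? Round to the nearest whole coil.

Required rate k = F/δ = 45.6/9.88 = 4.6154 N/mm
N_a = Gd⁴/(8D³k) = (41.4×10³ × 11.9⁴)/(8 × 131.0³ × 4.6154)
    = 8.3021e+08 / 8.30064e+07 = 10 → 10 coils

10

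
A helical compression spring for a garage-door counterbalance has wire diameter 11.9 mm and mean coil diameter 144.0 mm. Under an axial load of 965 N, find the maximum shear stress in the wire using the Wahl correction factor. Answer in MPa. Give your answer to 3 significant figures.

235 MPa

Spring index C = D/d = 144.0/11.9 = 12.1008
K_W = (4C−1)/(4C−4) + 0.615/C = 47.403/44.403 + 0.0508 = 1.1184
τ₀ = 8FD/(πd³) = 8·965·144.0/(π·11.9³) = 1.11168e+06/5294.1 = 209.99 MPa
τ_max = K·τ₀ = 1.1184 × 209.99 = 234.84 MPa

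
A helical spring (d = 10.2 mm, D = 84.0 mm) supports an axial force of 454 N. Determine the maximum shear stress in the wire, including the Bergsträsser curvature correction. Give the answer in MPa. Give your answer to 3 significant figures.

107 MPa

Spring index C = D/d = 84.0/10.2 = 8.2353
K_B = (4C+2)/(4C−3) = 34.941/29.941 = 1.1670
τ₀ = 8FD/(πd³) = 8·454·84.0/(π·10.2³) = 305088/3333.9 = 91.511 MPa
τ_max = K·τ₀ = 1.1670 × 91.511 = 106.79 MPa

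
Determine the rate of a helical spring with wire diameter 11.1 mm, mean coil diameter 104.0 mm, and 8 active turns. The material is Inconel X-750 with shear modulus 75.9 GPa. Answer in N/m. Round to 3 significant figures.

16000 N/m

k = Gd⁴/(8D³N_a) = (75.9×10³ × 11.1⁴) / (8 × 104.0³ × 8)
  = 1.15222e+09 / 7.19913e+07 = 16.005 N/mm = 16005 N/m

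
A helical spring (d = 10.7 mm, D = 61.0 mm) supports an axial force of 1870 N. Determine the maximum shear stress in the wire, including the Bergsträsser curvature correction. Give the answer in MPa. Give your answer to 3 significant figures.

297 MPa

Spring index C = D/d = 61.0/10.7 = 5.7009
K_B = (4C+2)/(4C−3) = 24.804/19.804 = 1.2525
τ₀ = 8FD/(πd³) = 8·1870·61.0/(π·10.7³) = 912560/3848.6 = 237.12 MPa
τ_max = K·τ₀ = 1.2525 × 237.12 = 296.98 MPa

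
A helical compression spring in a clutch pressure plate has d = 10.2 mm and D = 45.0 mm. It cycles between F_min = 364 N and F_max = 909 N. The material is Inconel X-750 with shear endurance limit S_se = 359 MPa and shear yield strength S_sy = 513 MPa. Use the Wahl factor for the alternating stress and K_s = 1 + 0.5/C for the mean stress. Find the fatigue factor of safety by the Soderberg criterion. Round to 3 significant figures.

3.84

C = D/d = 45.0/10.2 = 4.4118; K_W = (4C−1)/(4C−4)+0.615/C = 1.3592; K_s = 1+0.5/C = 1.1133
F_a = (F_max−F_min)/2 = 272.5 N; F_m = (F_max+F_min)/2 = 636.5 N
τ_a = K_W·8F_aD/(πd³) = 1.3592 × 29.425 = 39.995 MPa
τ_m = K_s·8F_mD/(πd³) = 1.1133 × 68.731 = 76.52 MPa
Soderberg: 1/n_f = τ_a/S_se + τ_m/S_sy = 39.995/359 + 76.52/513 = 0.11141 + 0.14916 = 0.26057
n_f = 1/0.26057 = 3.838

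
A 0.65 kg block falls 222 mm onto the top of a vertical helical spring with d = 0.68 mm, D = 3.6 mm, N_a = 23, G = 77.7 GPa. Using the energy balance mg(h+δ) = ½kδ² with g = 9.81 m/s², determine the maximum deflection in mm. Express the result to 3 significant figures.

k = Gd⁴/(8D³N_a) = (77.7×10³)(0.68⁴)/(8·3.6³·23) = 1.9352 N/mm
W = mg = 0.65 × 9.81 = 6.3765 N
½kδ² − Wδ − Wh = 0 → δ = (W + √(W² + 2kWh))/k
δ = (6.3765 + √(40.66 + 5478.94))/1.9352 = (6.3765 + 74.294)/1.9352 = 41.685 mm

41.7 mm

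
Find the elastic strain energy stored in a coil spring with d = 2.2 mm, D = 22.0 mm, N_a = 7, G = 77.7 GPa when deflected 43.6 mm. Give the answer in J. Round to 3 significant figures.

2.90 J

k = Gd⁴/(8D³N_a) = (77.7×10³)(2.2⁴)/(8·22.0³·7) = 3.0525 N/mm
U = ½kδ² = 0.5 × 3.0525 × 43.6² = 2901.3 N·mm = 2.9013 J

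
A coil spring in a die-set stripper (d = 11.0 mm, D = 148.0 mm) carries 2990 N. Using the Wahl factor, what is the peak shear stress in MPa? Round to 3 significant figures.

936 MPa

Spring index C = D/d = 148.0/11.0 = 13.4545
K_W = (4C−1)/(4C−4) + 0.615/C = 52.818/49.818 + 0.0457 = 1.1059
τ₀ = 8FD/(πd³) = 8·2990·148.0/(π·11.0³) = 3.54016e+06/4181.5 = 846.63 MPa
τ_max = K·τ₀ = 1.1059 × 846.63 = 936.32 MPa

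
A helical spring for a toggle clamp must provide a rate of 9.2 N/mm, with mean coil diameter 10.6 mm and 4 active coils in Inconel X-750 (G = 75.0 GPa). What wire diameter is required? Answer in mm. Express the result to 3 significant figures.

d = (8D³N_a·k / G)^(1/4) = (8·10.6³·4·9.2 / (75.0×10³))^0.25
  = (4.6751)^0.25 = 1.4704 mm

1.47 mm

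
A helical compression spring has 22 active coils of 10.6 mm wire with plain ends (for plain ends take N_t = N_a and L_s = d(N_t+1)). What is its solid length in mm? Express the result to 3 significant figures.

plain ends: N_t = N_a = 22
L_s = d·(N_t+1) = 10.6 × 23 = 243.8 mm

244 mm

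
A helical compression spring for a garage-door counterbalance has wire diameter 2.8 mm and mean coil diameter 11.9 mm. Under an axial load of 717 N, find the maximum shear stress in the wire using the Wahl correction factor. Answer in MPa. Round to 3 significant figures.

Spring index C = D/d = 11.9/2.8 = 4.2500
K_W = (4C−1)/(4C−4) + 0.615/C = 16.000/13.000 + 0.1447 = 1.3755
τ₀ = 8FD/(πd³) = 8·717·11.9/(π·2.8³) = 68258.4/68.964 = 989.77 MPa
τ_max = K·τ₀ = 1.3755 × 989.77 = 1361.4 MPa

1360 MPa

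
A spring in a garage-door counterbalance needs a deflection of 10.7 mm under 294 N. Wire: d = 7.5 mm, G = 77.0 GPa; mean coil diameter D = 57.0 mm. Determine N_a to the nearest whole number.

6

Required rate k = F/δ = 294/10.7 = 27.477 N/mm
N_a = Gd⁴/(8D³k) = (77.0×10³ × 7.5⁴)/(8 × 57.0³ × 27.477)
    = 2.43633e+08 / 4.07078e+07 = 5.985 → 6 coils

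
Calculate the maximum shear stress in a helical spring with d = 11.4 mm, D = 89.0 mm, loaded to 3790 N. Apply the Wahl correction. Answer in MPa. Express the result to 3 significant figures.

689 MPa

Spring index C = D/d = 89.0/11.4 = 7.8070
K_W = (4C−1)/(4C−4) + 0.615/C = 30.228/27.228 + 0.0788 = 1.1890
τ₀ = 8FD/(πd³) = 8·3790·89.0/(π·11.4³) = 2.69848e+06/4654.4 = 579.77 MPa
τ_max = K·τ₀ = 1.1890 × 579.77 = 689.32 MPa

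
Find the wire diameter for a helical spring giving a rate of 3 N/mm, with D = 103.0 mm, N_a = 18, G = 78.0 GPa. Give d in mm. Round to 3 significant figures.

8.82 mm

d = (8D³N_a·k / G)^(1/4) = (8·103.0³·18·3 / (78.0×10³))^0.25
  = (6052)^0.25 = 8.8201 mm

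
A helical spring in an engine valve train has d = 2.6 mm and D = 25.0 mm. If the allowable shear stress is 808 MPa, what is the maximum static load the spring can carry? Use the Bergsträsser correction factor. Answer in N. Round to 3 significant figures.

C = D/d = 25.0/2.6 = 9.6154
K_B = (4C+2)/(4C−3) = 40.462/35.462 = 1.1410
τ_max = K·8FD/(πd³) → F_max = τ_allow·πd³/(8DK)
F_max = 808·π·2.6³/(8·25.0·1.1410) = 44615/228.2 = 195.51 N

196 N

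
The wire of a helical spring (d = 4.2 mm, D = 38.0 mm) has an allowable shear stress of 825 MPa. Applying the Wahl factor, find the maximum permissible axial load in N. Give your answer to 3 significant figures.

C = D/d = 38.0/4.2 = 9.0476
K_W = (4C−1)/(4C−4) + 0.615/C = 35.190/32.190 + 0.0680 = 1.1612
τ_max = K·8FD/(πd³) → F_max = τ_allow·πd³/(8DK)
F_max = 825·π·4.2³/(8·38.0·1.1612) = 1.9202e+05/353 = 543.98 N

544 N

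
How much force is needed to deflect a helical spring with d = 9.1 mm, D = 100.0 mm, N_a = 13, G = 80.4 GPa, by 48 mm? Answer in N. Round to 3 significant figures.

k = Gd⁴/(8D³N_a) = (80.4×10³)(9.1⁴)/(8·100.0³·13) = 5.3014 N/mm
F = k·δ = 5.3014 × 48 = 254.47 N

254 N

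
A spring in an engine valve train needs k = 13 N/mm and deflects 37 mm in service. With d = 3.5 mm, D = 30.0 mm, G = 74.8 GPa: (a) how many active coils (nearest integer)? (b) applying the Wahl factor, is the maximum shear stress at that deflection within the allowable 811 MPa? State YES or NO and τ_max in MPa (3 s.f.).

(a) 4 coils; (b) NO, τ_max = 1000 MPa

N_a = Gd⁴/(8D³k) = (74.8×10³)(3.5⁴)/(8·30.0³·13) = 3.997 → N_a = 4
Actual rate k = Gd⁴/(8D³·4) = 12.992 N/mm
Working load F = kδ = 12.992·37 = 480.69 N
C = 30.0/3.5 = 8.5714; K_W = (4C−1)/(4C−4)+0.615/C = 1.1708
τ_max = K_W·8FD/(πd³) = 1.1708·856.48 = 1002.8 MPa
τ_max > 811 MPa → exceeds allowable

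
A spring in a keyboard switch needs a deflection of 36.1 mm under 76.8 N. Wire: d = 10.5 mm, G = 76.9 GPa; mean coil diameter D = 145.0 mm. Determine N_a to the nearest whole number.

Required rate k = F/δ = 76.8/36.1 = 2.1274 N/mm
N_a = Gd⁴/(8D³k) = (76.9×10³ × 10.5⁴)/(8 × 145.0³ × 2.1274)
    = 9.34724e+08 / 5.18857e+07 = 18.02 → 18 coils

18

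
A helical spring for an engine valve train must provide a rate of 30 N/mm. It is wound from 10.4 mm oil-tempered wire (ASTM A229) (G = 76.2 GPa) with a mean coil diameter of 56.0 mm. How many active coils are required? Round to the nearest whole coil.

N_a = Gd⁴/(8D³k) = (76.2×10³ × 10.4⁴)/(8 × 56.0³ × 30)
    = 8.91432e+08 / 4.21478e+07 = 21.15 → 21 coils

21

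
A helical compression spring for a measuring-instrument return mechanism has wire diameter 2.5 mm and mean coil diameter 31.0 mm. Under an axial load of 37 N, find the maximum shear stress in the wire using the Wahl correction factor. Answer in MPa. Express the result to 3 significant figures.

209 MPa

Spring index C = D/d = 31.0/2.5 = 12.4000
K_W = (4C−1)/(4C−4) + 0.615/C = 48.600/45.600 + 0.0496 = 1.1154
τ₀ = 8FD/(πd³) = 8·37·31.0/(π·2.5³) = 9176/49.087 = 186.93 MPa
τ_max = K·τ₀ = 1.1154 × 186.93 = 208.5 MPa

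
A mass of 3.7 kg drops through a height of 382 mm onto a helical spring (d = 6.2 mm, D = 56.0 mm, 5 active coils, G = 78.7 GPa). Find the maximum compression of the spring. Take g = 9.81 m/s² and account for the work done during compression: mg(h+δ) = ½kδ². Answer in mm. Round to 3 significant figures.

k = Gd⁴/(8D³N_a) = (78.7×10³)(6.2⁴)/(8·56.0³·5) = 16.555 N/mm
W = mg = 3.7 × 9.81 = 36.297 N
½kδ² − Wδ − Wh = 0 → δ = (W + √(W² + 2kWh))/k
δ = (36.297 + √(1317.5 + 459073))/16.555 = (36.297 + 678.52)/16.555 = 43.18 mm

43.2 mm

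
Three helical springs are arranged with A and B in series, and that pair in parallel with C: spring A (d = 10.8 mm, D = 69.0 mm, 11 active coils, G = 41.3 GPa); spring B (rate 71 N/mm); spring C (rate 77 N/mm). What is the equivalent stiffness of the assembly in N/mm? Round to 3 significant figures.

92.3 N/mm

k_A = Gd⁴/(8D³N_a) = (41.3×10³)(10.8⁴)/(8·69.0³·11) = 19.436 N/mm
Springs A,B series: k_AB = 1/(1/19.436+1/71) = 15.259 N/mm; parallel with C: k_eq = 15.259+77 = 92.259 N/mm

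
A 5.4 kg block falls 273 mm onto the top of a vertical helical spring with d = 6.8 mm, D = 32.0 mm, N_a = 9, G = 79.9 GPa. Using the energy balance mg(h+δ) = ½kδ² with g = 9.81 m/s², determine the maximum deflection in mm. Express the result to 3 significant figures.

20.7 mm

k = Gd⁴/(8D³N_a) = (79.9×10³)(6.8⁴)/(8·32.0³·9) = 72.41 N/mm
W = mg = 5.4 × 9.81 = 52.974 N
½kδ² − Wδ − Wh = 0 → δ = (W + √(W² + 2kWh))/k
δ = (52.974 + √(2806.2 + 2.09438e+06))/72.41 = (52.974 + 1448.2)/72.41 = 20.731 mm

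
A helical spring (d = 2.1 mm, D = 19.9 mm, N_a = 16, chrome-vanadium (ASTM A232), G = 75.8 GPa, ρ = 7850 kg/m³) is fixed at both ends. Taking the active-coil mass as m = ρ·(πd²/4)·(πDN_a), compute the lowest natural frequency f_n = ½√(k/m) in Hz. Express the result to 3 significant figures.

k = Gd⁴/(8D³N_a) = (75.8×10³)(2.1⁴)/(8·19.9³·16) = 1.4614 N/mm = 1461.4 N/m
Wire length L = πDN_a = π·19.9·16 = 1000.3 mm
m = ρ·(πd²/4)·L = 7850 × 3.4636×10⁻⁶ m² × 1.0003 m = 0.027197 kg
f_n = ½√(k/m) = 0.5·√(1461.4/0.027197) = 0.5·√(53735) = 115.9 Hz

116 Hz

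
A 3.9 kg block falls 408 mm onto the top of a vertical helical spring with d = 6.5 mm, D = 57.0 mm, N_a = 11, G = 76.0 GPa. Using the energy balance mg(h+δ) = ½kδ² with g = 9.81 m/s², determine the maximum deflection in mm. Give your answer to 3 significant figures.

k = Gd⁴/(8D³N_a) = (76.0×10³)(6.5⁴)/(8·57.0³·11) = 8.3245 N/mm
W = mg = 3.9 × 9.81 = 38.259 N
½kδ² − Wδ − Wh = 0 → δ = (W + √(W² + 2kWh))/k
δ = (38.259 + √(1463.8 + 259886))/8.3245 = (38.259 + 511.22)/8.3245 = 66.008 mm

66.0 mm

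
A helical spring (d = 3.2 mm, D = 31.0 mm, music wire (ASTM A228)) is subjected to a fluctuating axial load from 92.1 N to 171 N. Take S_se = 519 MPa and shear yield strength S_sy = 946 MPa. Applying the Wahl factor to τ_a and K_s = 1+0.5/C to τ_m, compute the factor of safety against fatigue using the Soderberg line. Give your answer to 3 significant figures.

C = D/d = 31.0/3.2 = 9.6875; K_W = (4C−1)/(4C−4)+0.615/C = 1.1498; K_s = 1+0.5/C = 1.0516
F_a = (F_max−F_min)/2 = 39.45 N; F_m = (F_max+F_min)/2 = 131.55 N
τ_a = K_W·8F_aD/(πd³) = 1.1498 × 95.038 = 109.28 MPa
τ_m = K_s·8F_mD/(πd³) = 1.0516 × 316.91 = 333.27 MPa
Soderberg: 1/n_f = τ_a/S_se + τ_m/S_sy = 109.28/519 + 333.27/946 = 0.21055 + 0.35230 = 0.56285
n_f = 1/0.56285 = 1.777

1.78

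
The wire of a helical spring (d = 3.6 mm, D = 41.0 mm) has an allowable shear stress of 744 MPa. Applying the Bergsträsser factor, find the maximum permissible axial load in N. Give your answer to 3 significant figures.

298 N

C = D/d = 41.0/3.6 = 11.3889
K_B = (4C+2)/(4C−3) = 47.556/42.556 = 1.1175
τ_max = K·8FD/(πd³) → F_max = τ_allow·πd³/(8DK)
F_max = 744·π·3.6³/(8·41.0·1.1175) = 1.0905e+05/366.54 = 297.52 N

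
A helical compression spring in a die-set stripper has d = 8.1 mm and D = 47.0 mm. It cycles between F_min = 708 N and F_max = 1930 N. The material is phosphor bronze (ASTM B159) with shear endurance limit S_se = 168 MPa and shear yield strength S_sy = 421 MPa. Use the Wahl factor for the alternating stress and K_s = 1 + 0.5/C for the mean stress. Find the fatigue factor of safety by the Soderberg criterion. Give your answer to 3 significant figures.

C = D/d = 47.0/8.1 = 5.8025; K_W = (4C−1)/(4C−4)+0.615/C = 1.2622; K_s = 1+0.5/C = 1.0862
F_a = (F_max−F_min)/2 = 611 N; F_m = (F_max+F_min)/2 = 1319 N
τ_a = K_W·8F_aD/(πd³) = 1.2622 × 137.6 = 173.68 MPa
τ_m = K_s·8F_mD/(πd³) = 1.0862 × 297.05 = 322.65 MPa
Soderberg: 1/n_f = τ_a/S_se + τ_m/S_sy = 173.68/168 + 322.65/421 = 1.03378 + 0.76638 = 1.8002
n_f = 1/1.8002 = 0.5555

0.556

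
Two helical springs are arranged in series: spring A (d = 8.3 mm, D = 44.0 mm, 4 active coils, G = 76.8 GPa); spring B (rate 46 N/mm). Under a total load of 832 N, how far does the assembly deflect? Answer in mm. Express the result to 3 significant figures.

24.3 mm

k_A = Gd⁴/(8D³N_a) = (76.8×10³)(8.3⁴)/(8·44.0³·4) = 133.71 N/mm
Series: 1/k_eq = 1/133.71 + 1/46 = 0.029218; k_eq = 34.226 N/mm
δ = F/k_eq = 832/34.226 = 24.309 mm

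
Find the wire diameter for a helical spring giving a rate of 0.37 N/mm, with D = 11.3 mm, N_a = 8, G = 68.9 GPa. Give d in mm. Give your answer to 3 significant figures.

d = (8D³N_a·k / G)^(1/4) = (8·11.3³·8·0.37 / (68.9×10³))^0.25
  = (0.4959)^0.25 = 0.8392 mm

0.839 mm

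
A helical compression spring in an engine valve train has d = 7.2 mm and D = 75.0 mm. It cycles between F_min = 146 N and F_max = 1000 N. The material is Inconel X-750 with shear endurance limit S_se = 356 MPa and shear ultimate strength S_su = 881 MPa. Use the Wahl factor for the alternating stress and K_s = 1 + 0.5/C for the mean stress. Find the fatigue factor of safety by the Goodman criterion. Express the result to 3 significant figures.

0.955

C = D/d = 75.0/7.2 = 10.4167; K_W = (4C−1)/(4C−4)+0.615/C = 1.1387; K_s = 1+0.5/C = 1.0480
F_a = (F_max−F_min)/2 = 427 N; F_m = (F_max+F_min)/2 = 573 N
τ_a = K_W·8F_aD/(πd³) = 1.1387 × 218.49 = 248.79 MPa
τ_m = K_s·8F_mD/(πd³) = 1.0480 × 293.2 = 307.27 MPa
Goodman: 1/n_f = τ_a/S_se + τ_m/S_su = 248.79/356 + 307.27/881 = 0.69885 + 0.34877 = 1.0476
n_f = 1/1.0476 = 0.9545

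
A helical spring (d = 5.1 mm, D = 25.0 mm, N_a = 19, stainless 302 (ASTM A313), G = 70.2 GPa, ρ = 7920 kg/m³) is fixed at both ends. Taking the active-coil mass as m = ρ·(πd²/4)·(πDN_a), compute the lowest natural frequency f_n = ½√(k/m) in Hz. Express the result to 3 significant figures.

k = Gd⁴/(8D³N_a) = (70.2×10³)(5.1⁴)/(8·25.0³·19) = 19.997 N/mm = 19997 N/m
Wire length L = πDN_a = π·25.0·19 = 1492.3 mm
m = ρ·(πd²/4)·L = 7920 × 20.428×10⁻⁶ m² × 1.4923 m = 0.24143 kg
f_n = ½√(k/m) = 0.5·√(19997/0.24143) = 0.5·√(82824) = 143.9 Hz

144 Hz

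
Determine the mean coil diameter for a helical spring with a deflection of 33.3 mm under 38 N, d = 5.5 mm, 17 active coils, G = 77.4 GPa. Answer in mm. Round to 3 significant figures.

77.0 mm

Required rate k = F/δ = 38/33.3 = 1.1411 N/mm
D = (Gd⁴/(8N_a·k))^(1/3) = (77.4×10³·5.5⁴/(8·17·1.1411))^(1/3)
  = (456366)^(1/3) = 76.9906 mm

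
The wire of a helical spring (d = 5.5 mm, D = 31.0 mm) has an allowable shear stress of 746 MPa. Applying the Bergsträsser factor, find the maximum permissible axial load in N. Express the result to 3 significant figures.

C = D/d = 31.0/5.5 = 5.6364
K_B = (4C+2)/(4C−3) = 24.545/19.545 = 1.2558
τ_max = K·8FD/(πd³) → F_max = τ_allow·πd³/(8DK)
F_max = 746·π·5.5³/(8·31.0·1.2558) = 3.8992e+05/311.44 = 1252 N

1250 N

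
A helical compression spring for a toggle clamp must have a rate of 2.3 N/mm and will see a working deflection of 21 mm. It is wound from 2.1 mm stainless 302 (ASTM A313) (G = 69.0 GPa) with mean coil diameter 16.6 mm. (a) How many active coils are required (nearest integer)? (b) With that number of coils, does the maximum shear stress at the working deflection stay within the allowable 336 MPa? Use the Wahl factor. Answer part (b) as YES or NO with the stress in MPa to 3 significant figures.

(a) 16 coils; (b) YES, τ_max = 261 MPa

N_a = Gd⁴/(8D³k) = (69.0×10³)(2.1⁴)/(8·16.6³·2.3) = 15.94 → N_a = 16
Actual rate k = Gd⁴/(8D³·16) = 2.2919 N/mm
Working load F = kδ = 2.2919·21 = 48.129 N
C = 16.6/2.1 = 7.9048; K_W = (4C−1)/(4C−4)+0.615/C = 1.1864
τ_max = K_W·8FD/(πd³) = 1.1864·219.69 = 260.64 MPa
τ_max ≤ 336 MPa → acceptable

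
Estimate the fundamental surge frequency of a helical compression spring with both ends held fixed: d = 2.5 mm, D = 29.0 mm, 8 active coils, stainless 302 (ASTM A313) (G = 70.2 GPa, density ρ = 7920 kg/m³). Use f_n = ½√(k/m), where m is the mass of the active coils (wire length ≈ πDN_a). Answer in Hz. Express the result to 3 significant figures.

124 Hz

k = Gd⁴/(8D³N_a) = (70.2×10³)(2.5⁴)/(8·29.0³·8) = 1.7568 N/mm = 1756.8 N/m
Wire length L = πDN_a = π·29.0·8 = 728.85 mm
m = ρ·(πd²/4)·L = 7920 × 4.9087×10⁻⁶ m² × 0.72885 m = 0.028336 kg
f_n = ½√(k/m) = 0.5·√(1756.8/0.028336) = 0.5·√(62000) = 124.5 Hz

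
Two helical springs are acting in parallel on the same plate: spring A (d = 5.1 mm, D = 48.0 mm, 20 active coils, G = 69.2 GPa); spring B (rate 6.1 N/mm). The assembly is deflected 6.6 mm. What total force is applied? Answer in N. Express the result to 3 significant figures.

k_A = Gd⁴/(8D³N_a) = (69.2×10³)(5.1⁴)/(8·48.0³·20) = 2.6457 N/mm
Parallel: k_eq = 2.6457 + 6.1 = 8.7457 N/mm
F = k_eq·δ = 8.7457·6.6 = 57.722 N

57.7 N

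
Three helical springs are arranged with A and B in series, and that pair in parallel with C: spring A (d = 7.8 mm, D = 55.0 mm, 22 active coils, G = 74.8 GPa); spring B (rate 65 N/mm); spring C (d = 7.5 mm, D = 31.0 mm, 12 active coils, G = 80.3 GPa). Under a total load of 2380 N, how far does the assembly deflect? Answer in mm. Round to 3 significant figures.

24.5 mm

k_A = Gd⁴/(8D³N_a) = (74.8×10³)(7.8⁴)/(8·55.0³·22) = 9.4554 N/mm
k_C = Gd⁴/(8D³N_a) = (80.3×10³)(7.5⁴)/(8·31.0³·12) = 88.839 N/mm
Springs A,B series: k_AB = 1/(1/9.4554+1/65) = 8.2546 N/mm; parallel with C: k_eq = 8.2546+88.839 = 97.094 N/mm
δ = F/k_eq = 2380/97.094 = 24.512 mm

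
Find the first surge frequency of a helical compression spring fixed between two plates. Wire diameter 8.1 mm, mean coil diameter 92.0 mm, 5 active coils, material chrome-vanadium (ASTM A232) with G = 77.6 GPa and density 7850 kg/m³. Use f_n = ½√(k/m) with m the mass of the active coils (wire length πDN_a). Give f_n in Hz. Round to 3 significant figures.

67.7 Hz

k = Gd⁴/(8D³N_a) = (77.6×10³)(8.1⁴)/(8·92.0³·5) = 10.725 N/mm = 10725 N/m
Wire length L = πDN_a = π·92.0·5 = 1445.1 mm
m = ρ·(πd²/4)·L = 7850 × 51.53×10⁻⁶ m² × 1.4451 m = 0.58457 kg
f_n = ½√(k/m) = 0.5·√(10725/0.58457) = 0.5·√(18346) = 67.724 Hz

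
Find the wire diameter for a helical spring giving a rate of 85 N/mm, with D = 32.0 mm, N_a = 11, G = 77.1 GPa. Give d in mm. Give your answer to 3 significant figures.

7.51 mm

d = (8D³N_a·k / G)^(1/4) = (8·32.0³·11·85 / (77.1×10³))^0.25
  = (3179)^0.25 = 7.5089 mm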